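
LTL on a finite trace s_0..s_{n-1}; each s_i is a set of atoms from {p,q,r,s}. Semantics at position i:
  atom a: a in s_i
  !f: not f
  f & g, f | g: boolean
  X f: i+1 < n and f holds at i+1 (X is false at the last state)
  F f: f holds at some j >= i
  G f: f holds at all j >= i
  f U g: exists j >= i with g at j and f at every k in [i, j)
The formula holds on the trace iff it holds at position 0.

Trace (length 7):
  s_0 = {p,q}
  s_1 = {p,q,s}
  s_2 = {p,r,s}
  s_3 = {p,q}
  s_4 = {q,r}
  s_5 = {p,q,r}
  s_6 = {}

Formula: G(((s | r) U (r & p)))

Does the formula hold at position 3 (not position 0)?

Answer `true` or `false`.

Answer: false

Derivation:
s_0={p,q}: G(((s | r) U (r & p)))=False ((s | r) U (r & p))=False (s | r)=False s=False r=False (r & p)=False p=True
s_1={p,q,s}: G(((s | r) U (r & p)))=False ((s | r) U (r & p))=True (s | r)=True s=True r=False (r & p)=False p=True
s_2={p,r,s}: G(((s | r) U (r & p)))=False ((s | r) U (r & p))=True (s | r)=True s=True r=True (r & p)=True p=True
s_3={p,q}: G(((s | r) U (r & p)))=False ((s | r) U (r & p))=False (s | r)=False s=False r=False (r & p)=False p=True
s_4={q,r}: G(((s | r) U (r & p)))=False ((s | r) U (r & p))=True (s | r)=True s=False r=True (r & p)=False p=False
s_5={p,q,r}: G(((s | r) U (r & p)))=False ((s | r) U (r & p))=True (s | r)=True s=False r=True (r & p)=True p=True
s_6={}: G(((s | r) U (r & p)))=False ((s | r) U (r & p))=False (s | r)=False s=False r=False (r & p)=False p=False
Evaluating at position 3: result = False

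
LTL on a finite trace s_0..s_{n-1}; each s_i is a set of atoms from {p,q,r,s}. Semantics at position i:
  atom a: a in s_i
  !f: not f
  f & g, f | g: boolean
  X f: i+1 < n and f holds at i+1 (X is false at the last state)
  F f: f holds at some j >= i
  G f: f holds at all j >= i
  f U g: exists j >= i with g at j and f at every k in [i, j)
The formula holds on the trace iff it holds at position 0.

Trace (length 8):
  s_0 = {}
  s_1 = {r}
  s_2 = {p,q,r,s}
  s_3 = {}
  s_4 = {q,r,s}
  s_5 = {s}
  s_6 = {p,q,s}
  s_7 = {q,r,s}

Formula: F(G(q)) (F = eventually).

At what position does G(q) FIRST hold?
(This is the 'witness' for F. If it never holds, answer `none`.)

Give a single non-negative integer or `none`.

s_0={}: G(q)=False q=False
s_1={r}: G(q)=False q=False
s_2={p,q,r,s}: G(q)=False q=True
s_3={}: G(q)=False q=False
s_4={q,r,s}: G(q)=False q=True
s_5={s}: G(q)=False q=False
s_6={p,q,s}: G(q)=True q=True
s_7={q,r,s}: G(q)=True q=True
F(G(q)) holds; first witness at position 6.

Answer: 6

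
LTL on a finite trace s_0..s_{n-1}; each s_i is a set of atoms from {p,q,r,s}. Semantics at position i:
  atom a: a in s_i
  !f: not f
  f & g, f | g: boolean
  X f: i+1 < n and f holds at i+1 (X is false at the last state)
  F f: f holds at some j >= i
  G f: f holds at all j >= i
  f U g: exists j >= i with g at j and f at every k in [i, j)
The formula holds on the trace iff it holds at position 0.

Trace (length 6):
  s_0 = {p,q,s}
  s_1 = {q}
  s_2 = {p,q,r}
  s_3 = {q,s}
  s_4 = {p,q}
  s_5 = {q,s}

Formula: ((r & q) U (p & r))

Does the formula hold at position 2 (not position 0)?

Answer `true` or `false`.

Answer: true

Derivation:
s_0={p,q,s}: ((r & q) U (p & r))=False (r & q)=False r=False q=True (p & r)=False p=True
s_1={q}: ((r & q) U (p & r))=False (r & q)=False r=False q=True (p & r)=False p=False
s_2={p,q,r}: ((r & q) U (p & r))=True (r & q)=True r=True q=True (p & r)=True p=True
s_3={q,s}: ((r & q) U (p & r))=False (r & q)=False r=False q=True (p & r)=False p=False
s_4={p,q}: ((r & q) U (p & r))=False (r & q)=False r=False q=True (p & r)=False p=True
s_5={q,s}: ((r & q) U (p & r))=False (r & q)=False r=False q=True (p & r)=False p=False
Evaluating at position 2: result = True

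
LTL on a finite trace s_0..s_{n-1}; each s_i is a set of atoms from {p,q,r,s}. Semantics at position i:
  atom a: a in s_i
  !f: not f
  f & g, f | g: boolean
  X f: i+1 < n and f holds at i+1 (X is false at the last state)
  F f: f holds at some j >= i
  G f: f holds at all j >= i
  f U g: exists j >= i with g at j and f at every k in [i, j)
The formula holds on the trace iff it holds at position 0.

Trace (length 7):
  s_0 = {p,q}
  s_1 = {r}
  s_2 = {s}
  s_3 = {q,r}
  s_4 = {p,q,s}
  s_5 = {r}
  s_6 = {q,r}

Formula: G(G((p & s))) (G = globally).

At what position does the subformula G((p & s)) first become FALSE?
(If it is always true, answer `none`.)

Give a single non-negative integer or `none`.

Answer: 0

Derivation:
s_0={p,q}: G((p & s))=False (p & s)=False p=True s=False
s_1={r}: G((p & s))=False (p & s)=False p=False s=False
s_2={s}: G((p & s))=False (p & s)=False p=False s=True
s_3={q,r}: G((p & s))=False (p & s)=False p=False s=False
s_4={p,q,s}: G((p & s))=False (p & s)=True p=True s=True
s_5={r}: G((p & s))=False (p & s)=False p=False s=False
s_6={q,r}: G((p & s))=False (p & s)=False p=False s=False
G(G((p & s))) holds globally = False
First violation at position 0.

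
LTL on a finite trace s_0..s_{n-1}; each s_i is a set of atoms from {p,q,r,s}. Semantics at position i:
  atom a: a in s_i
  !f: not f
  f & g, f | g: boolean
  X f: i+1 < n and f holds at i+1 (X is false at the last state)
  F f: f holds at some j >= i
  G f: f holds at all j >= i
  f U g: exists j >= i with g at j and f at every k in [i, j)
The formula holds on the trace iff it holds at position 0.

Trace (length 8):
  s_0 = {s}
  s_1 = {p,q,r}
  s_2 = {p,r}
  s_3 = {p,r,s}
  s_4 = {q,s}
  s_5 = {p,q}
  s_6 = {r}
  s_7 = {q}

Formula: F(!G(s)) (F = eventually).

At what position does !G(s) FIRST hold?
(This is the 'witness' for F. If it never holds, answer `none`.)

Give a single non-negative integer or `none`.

Answer: 0

Derivation:
s_0={s}: !G(s)=True G(s)=False s=True
s_1={p,q,r}: !G(s)=True G(s)=False s=False
s_2={p,r}: !G(s)=True G(s)=False s=False
s_3={p,r,s}: !G(s)=True G(s)=False s=True
s_4={q,s}: !G(s)=True G(s)=False s=True
s_5={p,q}: !G(s)=True G(s)=False s=False
s_6={r}: !G(s)=True G(s)=False s=False
s_7={q}: !G(s)=True G(s)=False s=False
F(!G(s)) holds; first witness at position 0.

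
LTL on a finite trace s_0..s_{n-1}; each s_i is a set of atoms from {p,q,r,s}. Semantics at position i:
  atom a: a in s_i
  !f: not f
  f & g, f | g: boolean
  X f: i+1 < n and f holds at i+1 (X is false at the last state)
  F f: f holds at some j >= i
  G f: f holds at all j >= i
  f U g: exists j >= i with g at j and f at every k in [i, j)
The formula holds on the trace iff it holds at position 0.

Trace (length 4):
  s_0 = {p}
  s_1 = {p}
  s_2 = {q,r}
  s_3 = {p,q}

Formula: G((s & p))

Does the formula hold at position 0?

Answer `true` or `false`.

s_0={p}: G((s & p))=False (s & p)=False s=False p=True
s_1={p}: G((s & p))=False (s & p)=False s=False p=True
s_2={q,r}: G((s & p))=False (s & p)=False s=False p=False
s_3={p,q}: G((s & p))=False (s & p)=False s=False p=True

Answer: false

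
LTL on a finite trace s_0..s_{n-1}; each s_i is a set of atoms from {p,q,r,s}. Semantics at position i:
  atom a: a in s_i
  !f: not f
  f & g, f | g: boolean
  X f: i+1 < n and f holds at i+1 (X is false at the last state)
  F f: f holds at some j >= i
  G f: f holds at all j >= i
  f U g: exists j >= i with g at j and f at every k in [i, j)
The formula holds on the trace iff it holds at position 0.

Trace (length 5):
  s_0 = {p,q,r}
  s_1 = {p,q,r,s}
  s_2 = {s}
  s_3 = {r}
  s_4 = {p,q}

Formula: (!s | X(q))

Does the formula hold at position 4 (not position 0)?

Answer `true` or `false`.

s_0={p,q,r}: (!s | X(q))=True !s=True s=False X(q)=True q=True
s_1={p,q,r,s}: (!s | X(q))=False !s=False s=True X(q)=False q=True
s_2={s}: (!s | X(q))=False !s=False s=True X(q)=False q=False
s_3={r}: (!s | X(q))=True !s=True s=False X(q)=True q=False
s_4={p,q}: (!s | X(q))=True !s=True s=False X(q)=False q=True
Evaluating at position 4: result = True

Answer: true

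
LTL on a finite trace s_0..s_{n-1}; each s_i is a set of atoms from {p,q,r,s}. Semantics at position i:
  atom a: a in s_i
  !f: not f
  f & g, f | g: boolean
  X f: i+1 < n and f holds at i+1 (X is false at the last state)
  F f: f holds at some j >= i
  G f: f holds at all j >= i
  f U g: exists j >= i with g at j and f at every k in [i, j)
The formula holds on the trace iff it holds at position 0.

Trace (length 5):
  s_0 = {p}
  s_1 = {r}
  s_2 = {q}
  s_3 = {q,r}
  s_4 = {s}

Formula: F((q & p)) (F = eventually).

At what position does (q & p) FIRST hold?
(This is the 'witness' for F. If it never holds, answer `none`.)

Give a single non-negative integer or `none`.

Answer: none

Derivation:
s_0={p}: (q & p)=False q=False p=True
s_1={r}: (q & p)=False q=False p=False
s_2={q}: (q & p)=False q=True p=False
s_3={q,r}: (q & p)=False q=True p=False
s_4={s}: (q & p)=False q=False p=False
F((q & p)) does not hold (no witness exists).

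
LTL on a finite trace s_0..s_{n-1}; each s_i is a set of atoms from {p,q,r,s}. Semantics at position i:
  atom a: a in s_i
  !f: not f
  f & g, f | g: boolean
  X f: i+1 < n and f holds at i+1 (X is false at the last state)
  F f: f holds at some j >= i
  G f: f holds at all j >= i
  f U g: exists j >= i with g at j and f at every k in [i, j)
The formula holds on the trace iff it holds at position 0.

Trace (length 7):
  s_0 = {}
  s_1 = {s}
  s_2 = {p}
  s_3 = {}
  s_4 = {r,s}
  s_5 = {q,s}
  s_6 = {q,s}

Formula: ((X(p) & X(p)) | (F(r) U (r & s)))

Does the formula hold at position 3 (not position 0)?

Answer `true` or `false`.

s_0={}: ((X(p) & X(p)) | (F(r) U (r & s)))=True (X(p) & X(p))=False X(p)=False p=False (F(r) U (r & s))=True F(r)=True r=False (r & s)=False s=False
s_1={s}: ((X(p) & X(p)) | (F(r) U (r & s)))=True (X(p) & X(p))=True X(p)=True p=False (F(r) U (r & s))=True F(r)=True r=False (r & s)=False s=True
s_2={p}: ((X(p) & X(p)) | (F(r) U (r & s)))=True (X(p) & X(p))=False X(p)=False p=True (F(r) U (r & s))=True F(r)=True r=False (r & s)=False s=False
s_3={}: ((X(p) & X(p)) | (F(r) U (r & s)))=True (X(p) & X(p))=False X(p)=False p=False (F(r) U (r & s))=True F(r)=True r=False (r & s)=False s=False
s_4={r,s}: ((X(p) & X(p)) | (F(r) U (r & s)))=True (X(p) & X(p))=False X(p)=False p=False (F(r) U (r & s))=True F(r)=True r=True (r & s)=True s=True
s_5={q,s}: ((X(p) & X(p)) | (F(r) U (r & s)))=False (X(p) & X(p))=False X(p)=False p=False (F(r) U (r & s))=False F(r)=False r=False (r & s)=False s=True
s_6={q,s}: ((X(p) & X(p)) | (F(r) U (r & s)))=False (X(p) & X(p))=False X(p)=False p=False (F(r) U (r & s))=False F(r)=False r=False (r & s)=False s=True
Evaluating at position 3: result = True

Answer: true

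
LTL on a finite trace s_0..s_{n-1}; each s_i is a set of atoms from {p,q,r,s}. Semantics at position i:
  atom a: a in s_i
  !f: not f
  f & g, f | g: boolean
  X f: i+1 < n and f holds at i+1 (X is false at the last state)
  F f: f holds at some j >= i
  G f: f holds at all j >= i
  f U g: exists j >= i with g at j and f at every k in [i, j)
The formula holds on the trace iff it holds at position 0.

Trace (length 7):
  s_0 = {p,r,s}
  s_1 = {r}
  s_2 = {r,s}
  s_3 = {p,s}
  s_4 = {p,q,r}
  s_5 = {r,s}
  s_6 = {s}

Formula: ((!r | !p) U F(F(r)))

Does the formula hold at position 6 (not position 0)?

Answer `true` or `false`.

s_0={p,r,s}: ((!r | !p) U F(F(r)))=True (!r | !p)=False !r=False r=True !p=False p=True F(F(r))=True F(r)=True
s_1={r}: ((!r | !p) U F(F(r)))=True (!r | !p)=True !r=False r=True !p=True p=False F(F(r))=True F(r)=True
s_2={r,s}: ((!r | !p) U F(F(r)))=True (!r | !p)=True !r=False r=True !p=True p=False F(F(r))=True F(r)=True
s_3={p,s}: ((!r | !p) U F(F(r)))=True (!r | !p)=True !r=True r=False !p=False p=True F(F(r))=True F(r)=True
s_4={p,q,r}: ((!r | !p) U F(F(r)))=True (!r | !p)=False !r=False r=True !p=False p=True F(F(r))=True F(r)=True
s_5={r,s}: ((!r | !p) U F(F(r)))=True (!r | !p)=True !r=False r=True !p=True p=False F(F(r))=True F(r)=True
s_6={s}: ((!r | !p) U F(F(r)))=False (!r | !p)=True !r=True r=False !p=True p=False F(F(r))=False F(r)=False
Evaluating at position 6: result = False

Answer: false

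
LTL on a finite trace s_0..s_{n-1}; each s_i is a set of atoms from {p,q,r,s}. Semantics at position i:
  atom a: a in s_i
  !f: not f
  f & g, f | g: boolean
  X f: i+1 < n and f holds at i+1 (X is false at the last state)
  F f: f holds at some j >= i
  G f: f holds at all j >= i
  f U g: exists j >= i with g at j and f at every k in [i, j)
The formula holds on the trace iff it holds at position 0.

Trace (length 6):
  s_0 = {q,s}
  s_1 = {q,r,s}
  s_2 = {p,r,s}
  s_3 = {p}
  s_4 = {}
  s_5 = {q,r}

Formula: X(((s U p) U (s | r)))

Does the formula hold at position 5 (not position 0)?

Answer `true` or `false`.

Answer: false

Derivation:
s_0={q,s}: X(((s U p) U (s | r)))=True ((s U p) U (s | r))=True (s U p)=True s=True p=False (s | r)=True r=False
s_1={q,r,s}: X(((s U p) U (s | r)))=True ((s U p) U (s | r))=True (s U p)=True s=True p=False (s | r)=True r=True
s_2={p,r,s}: X(((s U p) U (s | r)))=False ((s U p) U (s | r))=True (s U p)=True s=True p=True (s | r)=True r=True
s_3={p}: X(((s U p) U (s | r)))=False ((s U p) U (s | r))=False (s U p)=True s=False p=True (s | r)=False r=False
s_4={}: X(((s U p) U (s | r)))=True ((s U p) U (s | r))=False (s U p)=False s=False p=False (s | r)=False r=False
s_5={q,r}: X(((s U p) U (s | r)))=False ((s U p) U (s | r))=True (s U p)=False s=False p=False (s | r)=True r=True
Evaluating at position 5: result = False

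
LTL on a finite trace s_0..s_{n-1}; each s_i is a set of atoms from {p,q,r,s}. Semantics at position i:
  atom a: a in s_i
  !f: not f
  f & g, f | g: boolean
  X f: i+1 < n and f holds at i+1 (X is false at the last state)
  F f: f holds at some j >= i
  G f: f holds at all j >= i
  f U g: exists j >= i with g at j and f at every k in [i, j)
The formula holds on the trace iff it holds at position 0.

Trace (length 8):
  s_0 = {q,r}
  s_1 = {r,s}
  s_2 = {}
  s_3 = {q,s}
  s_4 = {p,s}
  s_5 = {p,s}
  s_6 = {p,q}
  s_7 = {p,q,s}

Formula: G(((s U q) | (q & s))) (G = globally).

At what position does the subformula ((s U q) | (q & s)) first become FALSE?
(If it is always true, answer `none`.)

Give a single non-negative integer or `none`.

Answer: 1

Derivation:
s_0={q,r}: ((s U q) | (q & s))=True (s U q)=True s=False q=True (q & s)=False
s_1={r,s}: ((s U q) | (q & s))=False (s U q)=False s=True q=False (q & s)=False
s_2={}: ((s U q) | (q & s))=False (s U q)=False s=False q=False (q & s)=False
s_3={q,s}: ((s U q) | (q & s))=True (s U q)=True s=True q=True (q & s)=True
s_4={p,s}: ((s U q) | (q & s))=True (s U q)=True s=True q=False (q & s)=False
s_5={p,s}: ((s U q) | (q & s))=True (s U q)=True s=True q=False (q & s)=False
s_6={p,q}: ((s U q) | (q & s))=True (s U q)=True s=False q=True (q & s)=False
s_7={p,q,s}: ((s U q) | (q & s))=True (s U q)=True s=True q=True (q & s)=True
G(((s U q) | (q & s))) holds globally = False
First violation at position 1.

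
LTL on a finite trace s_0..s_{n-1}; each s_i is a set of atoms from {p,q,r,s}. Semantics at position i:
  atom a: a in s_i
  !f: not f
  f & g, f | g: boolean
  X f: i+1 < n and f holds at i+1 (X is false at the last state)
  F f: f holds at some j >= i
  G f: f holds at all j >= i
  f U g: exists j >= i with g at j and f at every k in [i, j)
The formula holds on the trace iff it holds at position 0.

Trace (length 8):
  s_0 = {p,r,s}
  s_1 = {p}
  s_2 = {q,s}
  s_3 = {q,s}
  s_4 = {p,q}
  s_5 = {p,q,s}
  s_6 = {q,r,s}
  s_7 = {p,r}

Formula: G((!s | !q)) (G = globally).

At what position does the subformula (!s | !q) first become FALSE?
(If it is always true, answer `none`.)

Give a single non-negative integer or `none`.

Answer: 2

Derivation:
s_0={p,r,s}: (!s | !q)=True !s=False s=True !q=True q=False
s_1={p}: (!s | !q)=True !s=True s=False !q=True q=False
s_2={q,s}: (!s | !q)=False !s=False s=True !q=False q=True
s_3={q,s}: (!s | !q)=False !s=False s=True !q=False q=True
s_4={p,q}: (!s | !q)=True !s=True s=False !q=False q=True
s_5={p,q,s}: (!s | !q)=False !s=False s=True !q=False q=True
s_6={q,r,s}: (!s | !q)=False !s=False s=True !q=False q=True
s_7={p,r}: (!s | !q)=True !s=True s=False !q=True q=False
G((!s | !q)) holds globally = False
First violation at position 2.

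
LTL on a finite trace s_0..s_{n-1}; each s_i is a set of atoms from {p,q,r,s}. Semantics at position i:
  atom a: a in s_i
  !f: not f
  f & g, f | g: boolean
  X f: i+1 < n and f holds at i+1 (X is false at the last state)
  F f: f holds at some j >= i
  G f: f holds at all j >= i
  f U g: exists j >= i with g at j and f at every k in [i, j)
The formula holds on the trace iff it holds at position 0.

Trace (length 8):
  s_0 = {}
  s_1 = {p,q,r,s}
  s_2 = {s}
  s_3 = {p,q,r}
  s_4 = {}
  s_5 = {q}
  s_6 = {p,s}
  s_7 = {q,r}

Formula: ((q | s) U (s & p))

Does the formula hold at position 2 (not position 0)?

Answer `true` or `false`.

s_0={}: ((q | s) U (s & p))=False (q | s)=False q=False s=False (s & p)=False p=False
s_1={p,q,r,s}: ((q | s) U (s & p))=True (q | s)=True q=True s=True (s & p)=True p=True
s_2={s}: ((q | s) U (s & p))=False (q | s)=True q=False s=True (s & p)=False p=False
s_3={p,q,r}: ((q | s) U (s & p))=False (q | s)=True q=True s=False (s & p)=False p=True
s_4={}: ((q | s) U (s & p))=False (q | s)=False q=False s=False (s & p)=False p=False
s_5={q}: ((q | s) U (s & p))=True (q | s)=True q=True s=False (s & p)=False p=False
s_6={p,s}: ((q | s) U (s & p))=True (q | s)=True q=False s=True (s & p)=True p=True
s_7={q,r}: ((q | s) U (s & p))=False (q | s)=True q=True s=False (s & p)=False p=False
Evaluating at position 2: result = False

Answer: false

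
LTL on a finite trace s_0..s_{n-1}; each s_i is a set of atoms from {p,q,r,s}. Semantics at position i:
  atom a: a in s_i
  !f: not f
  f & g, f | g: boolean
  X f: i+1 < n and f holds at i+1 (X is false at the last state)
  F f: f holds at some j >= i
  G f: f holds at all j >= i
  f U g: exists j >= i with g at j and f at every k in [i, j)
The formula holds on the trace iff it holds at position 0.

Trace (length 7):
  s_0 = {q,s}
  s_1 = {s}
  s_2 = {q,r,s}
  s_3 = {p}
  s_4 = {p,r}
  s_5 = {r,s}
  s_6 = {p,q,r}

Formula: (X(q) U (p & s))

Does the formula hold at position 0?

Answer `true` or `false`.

s_0={q,s}: (X(q) U (p & s))=False X(q)=False q=True (p & s)=False p=False s=True
s_1={s}: (X(q) U (p & s))=False X(q)=True q=False (p & s)=False p=False s=True
s_2={q,r,s}: (X(q) U (p & s))=False X(q)=False q=True (p & s)=False p=False s=True
s_3={p}: (X(q) U (p & s))=False X(q)=False q=False (p & s)=False p=True s=False
s_4={p,r}: (X(q) U (p & s))=False X(q)=False q=False (p & s)=False p=True s=False
s_5={r,s}: (X(q) U (p & s))=False X(q)=True q=False (p & s)=False p=False s=True
s_6={p,q,r}: (X(q) U (p & s))=False X(q)=False q=True (p & s)=False p=True s=False

Answer: false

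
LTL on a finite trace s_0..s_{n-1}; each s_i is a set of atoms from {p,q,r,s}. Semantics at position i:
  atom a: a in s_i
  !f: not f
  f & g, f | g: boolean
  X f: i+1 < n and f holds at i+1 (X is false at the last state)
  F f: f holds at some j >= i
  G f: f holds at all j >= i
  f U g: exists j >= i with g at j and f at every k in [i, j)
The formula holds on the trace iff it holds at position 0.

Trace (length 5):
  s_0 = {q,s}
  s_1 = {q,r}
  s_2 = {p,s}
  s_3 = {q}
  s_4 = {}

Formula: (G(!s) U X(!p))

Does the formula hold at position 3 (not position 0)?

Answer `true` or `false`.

s_0={q,s}: (G(!s) U X(!p))=True G(!s)=False !s=False s=True X(!p)=True !p=True p=False
s_1={q,r}: (G(!s) U X(!p))=False G(!s)=False !s=True s=False X(!p)=False !p=True p=False
s_2={p,s}: (G(!s) U X(!p))=True G(!s)=False !s=False s=True X(!p)=True !p=False p=True
s_3={q}: (G(!s) U X(!p))=True G(!s)=True !s=True s=False X(!p)=True !p=True p=False
s_4={}: (G(!s) U X(!p))=False G(!s)=True !s=True s=False X(!p)=False !p=True p=False
Evaluating at position 3: result = True

Answer: true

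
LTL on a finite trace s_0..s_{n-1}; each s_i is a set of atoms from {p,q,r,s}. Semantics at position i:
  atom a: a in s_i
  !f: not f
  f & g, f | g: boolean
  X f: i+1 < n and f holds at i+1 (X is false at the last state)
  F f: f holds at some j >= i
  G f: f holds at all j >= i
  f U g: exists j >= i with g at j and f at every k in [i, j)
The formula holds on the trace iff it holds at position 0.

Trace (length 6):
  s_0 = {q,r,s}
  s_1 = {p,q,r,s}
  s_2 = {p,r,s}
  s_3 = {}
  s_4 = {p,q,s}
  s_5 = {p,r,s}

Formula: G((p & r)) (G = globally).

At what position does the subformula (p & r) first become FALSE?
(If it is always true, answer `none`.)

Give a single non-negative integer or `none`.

s_0={q,r,s}: (p & r)=False p=False r=True
s_1={p,q,r,s}: (p & r)=True p=True r=True
s_2={p,r,s}: (p & r)=True p=True r=True
s_3={}: (p & r)=False p=False r=False
s_4={p,q,s}: (p & r)=False p=True r=False
s_5={p,r,s}: (p & r)=True p=True r=True
G((p & r)) holds globally = False
First violation at position 0.

Answer: 0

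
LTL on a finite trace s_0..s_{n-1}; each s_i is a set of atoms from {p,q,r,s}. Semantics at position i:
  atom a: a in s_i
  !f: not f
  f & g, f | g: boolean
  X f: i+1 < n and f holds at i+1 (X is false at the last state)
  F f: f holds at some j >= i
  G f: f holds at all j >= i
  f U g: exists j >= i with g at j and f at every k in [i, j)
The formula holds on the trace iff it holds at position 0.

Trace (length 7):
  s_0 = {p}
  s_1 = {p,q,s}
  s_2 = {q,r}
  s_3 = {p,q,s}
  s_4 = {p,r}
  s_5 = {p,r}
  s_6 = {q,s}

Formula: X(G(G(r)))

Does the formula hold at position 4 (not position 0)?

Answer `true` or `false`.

Answer: false

Derivation:
s_0={p}: X(G(G(r)))=False G(G(r))=False G(r)=False r=False
s_1={p,q,s}: X(G(G(r)))=False G(G(r))=False G(r)=False r=False
s_2={q,r}: X(G(G(r)))=False G(G(r))=False G(r)=False r=True
s_3={p,q,s}: X(G(G(r)))=False G(G(r))=False G(r)=False r=False
s_4={p,r}: X(G(G(r)))=False G(G(r))=False G(r)=False r=True
s_5={p,r}: X(G(G(r)))=False G(G(r))=False G(r)=False r=True
s_6={q,s}: X(G(G(r)))=False G(G(r))=False G(r)=False r=False
Evaluating at position 4: result = False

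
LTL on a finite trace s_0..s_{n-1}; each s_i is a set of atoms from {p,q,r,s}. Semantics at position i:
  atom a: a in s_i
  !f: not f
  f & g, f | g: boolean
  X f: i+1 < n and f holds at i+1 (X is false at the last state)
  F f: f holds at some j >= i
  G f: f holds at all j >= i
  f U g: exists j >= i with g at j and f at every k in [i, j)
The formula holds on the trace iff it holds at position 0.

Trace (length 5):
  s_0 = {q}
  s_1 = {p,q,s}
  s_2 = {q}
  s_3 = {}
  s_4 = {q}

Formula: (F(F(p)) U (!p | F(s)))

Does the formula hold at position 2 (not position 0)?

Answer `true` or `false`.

Answer: true

Derivation:
s_0={q}: (F(F(p)) U (!p | F(s)))=True F(F(p))=True F(p)=True p=False (!p | F(s))=True !p=True F(s)=True s=False
s_1={p,q,s}: (F(F(p)) U (!p | F(s)))=True F(F(p))=True F(p)=True p=True (!p | F(s))=True !p=False F(s)=True s=True
s_2={q}: (F(F(p)) U (!p | F(s)))=True F(F(p))=False F(p)=False p=False (!p | F(s))=True !p=True F(s)=False s=False
s_3={}: (F(F(p)) U (!p | F(s)))=True F(F(p))=False F(p)=False p=False (!p | F(s))=True !p=True F(s)=False s=False
s_4={q}: (F(F(p)) U (!p | F(s)))=True F(F(p))=False F(p)=False p=False (!p | F(s))=True !p=True F(s)=False s=False
Evaluating at position 2: result = True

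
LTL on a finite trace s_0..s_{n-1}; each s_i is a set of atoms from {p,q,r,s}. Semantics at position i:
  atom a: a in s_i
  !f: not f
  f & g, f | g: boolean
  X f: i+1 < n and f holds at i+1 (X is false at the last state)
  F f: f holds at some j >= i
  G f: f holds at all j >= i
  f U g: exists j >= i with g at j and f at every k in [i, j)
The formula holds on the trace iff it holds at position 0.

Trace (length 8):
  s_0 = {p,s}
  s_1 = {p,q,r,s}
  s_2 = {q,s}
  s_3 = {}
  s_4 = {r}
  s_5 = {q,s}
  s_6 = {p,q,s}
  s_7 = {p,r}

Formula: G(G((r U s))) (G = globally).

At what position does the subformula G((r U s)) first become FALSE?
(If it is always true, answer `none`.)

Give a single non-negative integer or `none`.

Answer: 0

Derivation:
s_0={p,s}: G((r U s))=False (r U s)=True r=False s=True
s_1={p,q,r,s}: G((r U s))=False (r U s)=True r=True s=True
s_2={q,s}: G((r U s))=False (r U s)=True r=False s=True
s_3={}: G((r U s))=False (r U s)=False r=False s=False
s_4={r}: G((r U s))=False (r U s)=True r=True s=False
s_5={q,s}: G((r U s))=False (r U s)=True r=False s=True
s_6={p,q,s}: G((r U s))=False (r U s)=True r=False s=True
s_7={p,r}: G((r U s))=False (r U s)=False r=True s=False
G(G((r U s))) holds globally = False
First violation at position 0.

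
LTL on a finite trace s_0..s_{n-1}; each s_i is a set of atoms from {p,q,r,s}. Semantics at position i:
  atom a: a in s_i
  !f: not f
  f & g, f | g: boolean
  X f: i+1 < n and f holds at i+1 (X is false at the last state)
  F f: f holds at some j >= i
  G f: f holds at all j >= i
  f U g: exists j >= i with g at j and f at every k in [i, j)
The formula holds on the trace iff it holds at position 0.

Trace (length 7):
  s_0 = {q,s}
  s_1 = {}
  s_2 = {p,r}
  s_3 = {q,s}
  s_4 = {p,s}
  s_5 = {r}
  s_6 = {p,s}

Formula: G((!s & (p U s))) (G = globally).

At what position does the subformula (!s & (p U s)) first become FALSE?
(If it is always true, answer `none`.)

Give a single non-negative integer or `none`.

Answer: 0

Derivation:
s_0={q,s}: (!s & (p U s))=False !s=False s=True (p U s)=True p=False
s_1={}: (!s & (p U s))=False !s=True s=False (p U s)=False p=False
s_2={p,r}: (!s & (p U s))=True !s=True s=False (p U s)=True p=True
s_3={q,s}: (!s & (p U s))=False !s=False s=True (p U s)=True p=False
s_4={p,s}: (!s & (p U s))=False !s=False s=True (p U s)=True p=True
s_5={r}: (!s & (p U s))=False !s=True s=False (p U s)=False p=False
s_6={p,s}: (!s & (p U s))=False !s=False s=True (p U s)=True p=True
G((!s & (p U s))) holds globally = False
First violation at position 0.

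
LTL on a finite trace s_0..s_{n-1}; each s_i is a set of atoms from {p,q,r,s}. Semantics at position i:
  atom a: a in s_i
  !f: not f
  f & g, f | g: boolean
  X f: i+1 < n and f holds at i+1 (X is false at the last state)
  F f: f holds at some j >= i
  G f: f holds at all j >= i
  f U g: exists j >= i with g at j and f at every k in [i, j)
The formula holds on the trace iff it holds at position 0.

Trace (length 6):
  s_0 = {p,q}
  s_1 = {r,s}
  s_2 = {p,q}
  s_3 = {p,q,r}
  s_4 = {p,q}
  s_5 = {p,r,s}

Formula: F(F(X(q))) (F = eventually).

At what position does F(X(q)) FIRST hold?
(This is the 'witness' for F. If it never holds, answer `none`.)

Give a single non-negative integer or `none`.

Answer: 0

Derivation:
s_0={p,q}: F(X(q))=True X(q)=False q=True
s_1={r,s}: F(X(q))=True X(q)=True q=False
s_2={p,q}: F(X(q))=True X(q)=True q=True
s_3={p,q,r}: F(X(q))=True X(q)=True q=True
s_4={p,q}: F(X(q))=False X(q)=False q=True
s_5={p,r,s}: F(X(q))=False X(q)=False q=False
F(F(X(q))) holds; first witness at position 0.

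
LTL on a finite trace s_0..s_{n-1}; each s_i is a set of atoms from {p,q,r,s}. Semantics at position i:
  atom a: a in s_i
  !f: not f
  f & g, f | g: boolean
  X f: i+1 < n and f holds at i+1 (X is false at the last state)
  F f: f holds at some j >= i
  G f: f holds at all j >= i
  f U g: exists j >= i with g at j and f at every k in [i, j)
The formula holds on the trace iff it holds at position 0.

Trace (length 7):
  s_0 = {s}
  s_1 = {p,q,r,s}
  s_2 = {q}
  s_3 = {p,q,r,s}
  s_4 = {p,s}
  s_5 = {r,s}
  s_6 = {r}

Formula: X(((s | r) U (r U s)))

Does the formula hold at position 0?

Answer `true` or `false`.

s_0={s}: X(((s | r) U (r U s)))=True ((s | r) U (r U s))=True (s | r)=True s=True r=False (r U s)=True
s_1={p,q,r,s}: X(((s | r) U (r U s)))=False ((s | r) U (r U s))=True (s | r)=True s=True r=True (r U s)=True
s_2={q}: X(((s | r) U (r U s)))=True ((s | r) U (r U s))=False (s | r)=False s=False r=False (r U s)=False
s_3={p,q,r,s}: X(((s | r) U (r U s)))=True ((s | r) U (r U s))=True (s | r)=True s=True r=True (r U s)=True
s_4={p,s}: X(((s | r) U (r U s)))=True ((s | r) U (r U s))=True (s | r)=True s=True r=False (r U s)=True
s_5={r,s}: X(((s | r) U (r U s)))=False ((s | r) U (r U s))=True (s | r)=True s=True r=True (r U s)=True
s_6={r}: X(((s | r) U (r U s)))=False ((s | r) U (r U s))=False (s | r)=True s=False r=True (r U s)=False

Answer: true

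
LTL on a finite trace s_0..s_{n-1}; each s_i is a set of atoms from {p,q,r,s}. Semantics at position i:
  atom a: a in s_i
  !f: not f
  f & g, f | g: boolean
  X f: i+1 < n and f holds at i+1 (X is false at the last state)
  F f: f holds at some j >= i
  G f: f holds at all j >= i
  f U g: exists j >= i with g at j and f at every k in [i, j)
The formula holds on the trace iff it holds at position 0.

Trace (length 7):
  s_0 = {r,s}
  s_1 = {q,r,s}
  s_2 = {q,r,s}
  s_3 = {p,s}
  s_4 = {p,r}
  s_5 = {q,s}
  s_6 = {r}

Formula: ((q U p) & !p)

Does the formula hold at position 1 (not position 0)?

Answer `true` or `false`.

Answer: true

Derivation:
s_0={r,s}: ((q U p) & !p)=False (q U p)=False q=False p=False !p=True
s_1={q,r,s}: ((q U p) & !p)=True (q U p)=True q=True p=False !p=True
s_2={q,r,s}: ((q U p) & !p)=True (q U p)=True q=True p=False !p=True
s_3={p,s}: ((q U p) & !p)=False (q U p)=True q=False p=True !p=False
s_4={p,r}: ((q U p) & !p)=False (q U p)=True q=False p=True !p=False
s_5={q,s}: ((q U p) & !p)=False (q U p)=False q=True p=False !p=True
s_6={r}: ((q U p) & !p)=False (q U p)=False q=False p=False !p=True
Evaluating at position 1: result = True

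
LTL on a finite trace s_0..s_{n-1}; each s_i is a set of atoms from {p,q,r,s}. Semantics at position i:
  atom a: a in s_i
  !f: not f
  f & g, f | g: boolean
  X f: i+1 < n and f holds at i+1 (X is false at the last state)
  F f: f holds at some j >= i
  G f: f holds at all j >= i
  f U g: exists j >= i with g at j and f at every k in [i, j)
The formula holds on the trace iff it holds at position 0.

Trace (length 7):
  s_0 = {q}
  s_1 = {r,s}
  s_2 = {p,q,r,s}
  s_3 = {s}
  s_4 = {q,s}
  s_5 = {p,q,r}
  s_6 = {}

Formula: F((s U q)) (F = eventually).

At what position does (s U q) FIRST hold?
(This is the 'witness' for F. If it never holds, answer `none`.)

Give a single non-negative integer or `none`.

s_0={q}: (s U q)=True s=False q=True
s_1={r,s}: (s U q)=True s=True q=False
s_2={p,q,r,s}: (s U q)=True s=True q=True
s_3={s}: (s U q)=True s=True q=False
s_4={q,s}: (s U q)=True s=True q=True
s_5={p,q,r}: (s U q)=True s=False q=True
s_6={}: (s U q)=False s=False q=False
F((s U q)) holds; first witness at position 0.

Answer: 0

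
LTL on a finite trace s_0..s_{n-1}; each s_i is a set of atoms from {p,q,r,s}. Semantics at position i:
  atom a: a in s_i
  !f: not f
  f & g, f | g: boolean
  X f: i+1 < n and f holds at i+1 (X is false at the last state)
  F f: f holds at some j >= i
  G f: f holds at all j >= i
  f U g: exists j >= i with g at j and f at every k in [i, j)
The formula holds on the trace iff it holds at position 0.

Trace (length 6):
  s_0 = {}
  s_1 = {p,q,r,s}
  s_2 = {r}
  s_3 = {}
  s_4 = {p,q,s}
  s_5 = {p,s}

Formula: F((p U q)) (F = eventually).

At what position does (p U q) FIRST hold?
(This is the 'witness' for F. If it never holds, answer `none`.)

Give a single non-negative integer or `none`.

s_0={}: (p U q)=False p=False q=False
s_1={p,q,r,s}: (p U q)=True p=True q=True
s_2={r}: (p U q)=False p=False q=False
s_3={}: (p U q)=False p=False q=False
s_4={p,q,s}: (p U q)=True p=True q=True
s_5={p,s}: (p U q)=False p=True q=False
F((p U q)) holds; first witness at position 1.

Answer: 1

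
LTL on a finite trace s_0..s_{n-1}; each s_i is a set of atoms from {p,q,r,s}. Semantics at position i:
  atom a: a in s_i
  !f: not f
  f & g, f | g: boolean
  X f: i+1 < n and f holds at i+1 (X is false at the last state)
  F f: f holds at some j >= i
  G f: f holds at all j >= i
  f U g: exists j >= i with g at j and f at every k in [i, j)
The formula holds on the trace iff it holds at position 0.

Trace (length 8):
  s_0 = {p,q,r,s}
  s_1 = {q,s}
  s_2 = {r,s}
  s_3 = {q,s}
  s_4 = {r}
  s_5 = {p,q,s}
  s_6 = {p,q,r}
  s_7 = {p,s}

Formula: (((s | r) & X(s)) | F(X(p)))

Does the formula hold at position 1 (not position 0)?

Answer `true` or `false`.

Answer: true

Derivation:
s_0={p,q,r,s}: (((s | r) & X(s)) | F(X(p)))=True ((s | r) & X(s))=True (s | r)=True s=True r=True X(s)=True F(X(p))=True X(p)=False p=True
s_1={q,s}: (((s | r) & X(s)) | F(X(p)))=True ((s | r) & X(s))=True (s | r)=True s=True r=False X(s)=True F(X(p))=True X(p)=False p=False
s_2={r,s}: (((s | r) & X(s)) | F(X(p)))=True ((s | r) & X(s))=True (s | r)=True s=True r=True X(s)=True F(X(p))=True X(p)=False p=False
s_3={q,s}: (((s | r) & X(s)) | F(X(p)))=True ((s | r) & X(s))=False (s | r)=True s=True r=False X(s)=False F(X(p))=True X(p)=False p=False
s_4={r}: (((s | r) & X(s)) | F(X(p)))=True ((s | r) & X(s))=True (s | r)=True s=False r=True X(s)=True F(X(p))=True X(p)=True p=False
s_5={p,q,s}: (((s | r) & X(s)) | F(X(p)))=True ((s | r) & X(s))=False (s | r)=True s=True r=False X(s)=False F(X(p))=True X(p)=True p=True
s_6={p,q,r}: (((s | r) & X(s)) | F(X(p)))=True ((s | r) & X(s))=True (s | r)=True s=False r=True X(s)=True F(X(p))=True X(p)=True p=True
s_7={p,s}: (((s | r) & X(s)) | F(X(p)))=False ((s | r) & X(s))=False (s | r)=True s=True r=False X(s)=False F(X(p))=False X(p)=False p=True
Evaluating at position 1: result = True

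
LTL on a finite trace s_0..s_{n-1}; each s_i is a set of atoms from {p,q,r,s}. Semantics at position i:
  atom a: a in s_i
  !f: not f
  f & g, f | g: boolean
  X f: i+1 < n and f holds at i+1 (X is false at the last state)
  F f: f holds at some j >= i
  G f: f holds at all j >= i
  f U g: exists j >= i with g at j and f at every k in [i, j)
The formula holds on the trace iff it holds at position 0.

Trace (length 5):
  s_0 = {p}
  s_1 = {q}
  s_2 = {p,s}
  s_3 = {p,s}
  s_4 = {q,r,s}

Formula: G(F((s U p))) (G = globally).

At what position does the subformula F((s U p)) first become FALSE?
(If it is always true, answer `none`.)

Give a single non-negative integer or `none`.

s_0={p}: F((s U p))=True (s U p)=True s=False p=True
s_1={q}: F((s U p))=True (s U p)=False s=False p=False
s_2={p,s}: F((s U p))=True (s U p)=True s=True p=True
s_3={p,s}: F((s U p))=True (s U p)=True s=True p=True
s_4={q,r,s}: F((s U p))=False (s U p)=False s=True p=False
G(F((s U p))) holds globally = False
First violation at position 4.

Answer: 4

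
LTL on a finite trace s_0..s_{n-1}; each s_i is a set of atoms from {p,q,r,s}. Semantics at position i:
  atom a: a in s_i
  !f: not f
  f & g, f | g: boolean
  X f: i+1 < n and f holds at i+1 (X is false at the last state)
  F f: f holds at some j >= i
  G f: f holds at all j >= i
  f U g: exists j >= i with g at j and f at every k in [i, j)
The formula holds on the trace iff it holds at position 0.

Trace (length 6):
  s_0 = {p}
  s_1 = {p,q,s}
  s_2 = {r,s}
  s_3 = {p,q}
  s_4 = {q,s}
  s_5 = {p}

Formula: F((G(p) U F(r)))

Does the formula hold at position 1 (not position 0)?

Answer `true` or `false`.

s_0={p}: F((G(p) U F(r)))=True (G(p) U F(r))=True G(p)=False p=True F(r)=True r=False
s_1={p,q,s}: F((G(p) U F(r)))=True (G(p) U F(r))=True G(p)=False p=True F(r)=True r=False
s_2={r,s}: F((G(p) U F(r)))=True (G(p) U F(r))=True G(p)=False p=False F(r)=True r=True
s_3={p,q}: F((G(p) U F(r)))=False (G(p) U F(r))=False G(p)=False p=True F(r)=False r=False
s_4={q,s}: F((G(p) U F(r)))=False (G(p) U F(r))=False G(p)=False p=False F(r)=False r=False
s_5={p}: F((G(p) U F(r)))=False (G(p) U F(r))=False G(p)=True p=True F(r)=False r=False
Evaluating at position 1: result = True

Answer: true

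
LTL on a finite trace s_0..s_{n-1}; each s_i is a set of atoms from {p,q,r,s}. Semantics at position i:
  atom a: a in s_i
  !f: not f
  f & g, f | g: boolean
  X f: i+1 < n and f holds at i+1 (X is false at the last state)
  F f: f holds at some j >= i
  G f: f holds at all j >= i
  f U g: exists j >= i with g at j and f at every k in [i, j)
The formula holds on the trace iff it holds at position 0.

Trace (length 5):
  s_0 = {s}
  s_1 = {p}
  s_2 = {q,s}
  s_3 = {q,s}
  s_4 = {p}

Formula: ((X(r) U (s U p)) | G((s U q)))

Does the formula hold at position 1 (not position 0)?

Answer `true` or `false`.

Answer: true

Derivation:
s_0={s}: ((X(r) U (s U p)) | G((s U q)))=True (X(r) U (s U p))=True X(r)=False r=False (s U p)=True s=True p=False G((s U q))=False (s U q)=False q=False
s_1={p}: ((X(r) U (s U p)) | G((s U q)))=True (X(r) U (s U p))=True X(r)=False r=False (s U p)=True s=False p=True G((s U q))=False (s U q)=False q=False
s_2={q,s}: ((X(r) U (s U p)) | G((s U q)))=True (X(r) U (s U p))=True X(r)=False r=False (s U p)=True s=True p=False G((s U q))=False (s U q)=True q=True
s_3={q,s}: ((X(r) U (s U p)) | G((s U q)))=True (X(r) U (s U p))=True X(r)=False r=False (s U p)=True s=True p=False G((s U q))=False (s U q)=True q=True
s_4={p}: ((X(r) U (s U p)) | G((s U q)))=True (X(r) U (s U p))=True X(r)=False r=False (s U p)=True s=False p=True G((s U q))=False (s U q)=False q=False
Evaluating at position 1: result = True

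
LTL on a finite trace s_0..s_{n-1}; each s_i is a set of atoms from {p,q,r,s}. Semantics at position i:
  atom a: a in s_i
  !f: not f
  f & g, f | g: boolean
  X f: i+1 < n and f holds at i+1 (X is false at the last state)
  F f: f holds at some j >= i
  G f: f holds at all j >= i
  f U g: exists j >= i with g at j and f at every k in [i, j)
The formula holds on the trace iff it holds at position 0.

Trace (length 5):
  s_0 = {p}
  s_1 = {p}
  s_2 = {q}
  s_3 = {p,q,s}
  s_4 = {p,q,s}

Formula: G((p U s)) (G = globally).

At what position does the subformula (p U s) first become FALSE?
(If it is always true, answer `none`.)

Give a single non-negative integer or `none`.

Answer: 0

Derivation:
s_0={p}: (p U s)=False p=True s=False
s_1={p}: (p U s)=False p=True s=False
s_2={q}: (p U s)=False p=False s=False
s_3={p,q,s}: (p U s)=True p=True s=True
s_4={p,q,s}: (p U s)=True p=True s=True
G((p U s)) holds globally = False
First violation at position 0.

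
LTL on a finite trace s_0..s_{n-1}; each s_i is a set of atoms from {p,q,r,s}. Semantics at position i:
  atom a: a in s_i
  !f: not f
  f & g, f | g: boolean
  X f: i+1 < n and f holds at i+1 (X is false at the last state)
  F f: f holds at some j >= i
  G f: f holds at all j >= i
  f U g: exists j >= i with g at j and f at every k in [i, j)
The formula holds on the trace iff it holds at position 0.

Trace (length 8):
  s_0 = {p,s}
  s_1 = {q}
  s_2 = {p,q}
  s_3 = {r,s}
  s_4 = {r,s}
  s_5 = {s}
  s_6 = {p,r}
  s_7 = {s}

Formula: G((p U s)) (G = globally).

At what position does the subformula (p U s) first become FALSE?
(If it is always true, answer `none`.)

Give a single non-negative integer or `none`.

s_0={p,s}: (p U s)=True p=True s=True
s_1={q}: (p U s)=False p=False s=False
s_2={p,q}: (p U s)=True p=True s=False
s_3={r,s}: (p U s)=True p=False s=True
s_4={r,s}: (p U s)=True p=False s=True
s_5={s}: (p U s)=True p=False s=True
s_6={p,r}: (p U s)=True p=True s=False
s_7={s}: (p U s)=True p=False s=True
G((p U s)) holds globally = False
First violation at position 1.

Answer: 1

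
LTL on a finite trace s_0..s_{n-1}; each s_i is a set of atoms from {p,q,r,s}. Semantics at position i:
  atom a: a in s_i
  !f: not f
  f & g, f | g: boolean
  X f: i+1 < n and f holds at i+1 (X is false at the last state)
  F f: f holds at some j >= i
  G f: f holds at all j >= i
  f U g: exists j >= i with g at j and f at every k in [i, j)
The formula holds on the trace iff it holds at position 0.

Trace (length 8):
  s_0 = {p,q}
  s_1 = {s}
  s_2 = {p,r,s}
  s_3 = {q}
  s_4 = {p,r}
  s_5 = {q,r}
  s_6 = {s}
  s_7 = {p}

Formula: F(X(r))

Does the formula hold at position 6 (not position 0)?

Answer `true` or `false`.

s_0={p,q}: F(X(r))=True X(r)=False r=False
s_1={s}: F(X(r))=True X(r)=True r=False
s_2={p,r,s}: F(X(r))=True X(r)=False r=True
s_3={q}: F(X(r))=True X(r)=True r=False
s_4={p,r}: F(X(r))=True X(r)=True r=True
s_5={q,r}: F(X(r))=False X(r)=False r=True
s_6={s}: F(X(r))=False X(r)=False r=False
s_7={p}: F(X(r))=False X(r)=False r=False
Evaluating at position 6: result = False

Answer: false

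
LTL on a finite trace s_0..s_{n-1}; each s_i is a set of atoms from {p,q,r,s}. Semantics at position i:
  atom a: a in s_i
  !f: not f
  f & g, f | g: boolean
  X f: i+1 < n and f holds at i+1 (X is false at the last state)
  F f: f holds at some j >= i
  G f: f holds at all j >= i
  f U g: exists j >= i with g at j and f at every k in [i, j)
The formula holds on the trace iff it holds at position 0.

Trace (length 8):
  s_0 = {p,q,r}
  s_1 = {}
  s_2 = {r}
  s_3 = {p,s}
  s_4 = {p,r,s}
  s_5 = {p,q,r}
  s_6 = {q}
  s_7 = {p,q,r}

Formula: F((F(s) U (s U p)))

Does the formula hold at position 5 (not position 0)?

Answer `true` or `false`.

Answer: true

Derivation:
s_0={p,q,r}: F((F(s) U (s U p)))=True (F(s) U (s U p))=True F(s)=True s=False (s U p)=True p=True
s_1={}: F((F(s) U (s U p)))=True (F(s) U (s U p))=True F(s)=True s=False (s U p)=False p=False
s_2={r}: F((F(s) U (s U p)))=True (F(s) U (s U p))=True F(s)=True s=False (s U p)=False p=False
s_3={p,s}: F((F(s) U (s U p)))=True (F(s) U (s U p))=True F(s)=True s=True (s U p)=True p=True
s_4={p,r,s}: F((F(s) U (s U p)))=True (F(s) U (s U p))=True F(s)=True s=True (s U p)=True p=True
s_5={p,q,r}: F((F(s) U (s U p)))=True (F(s) U (s U p))=True F(s)=False s=False (s U p)=True p=True
s_6={q}: F((F(s) U (s U p)))=True (F(s) U (s U p))=False F(s)=False s=False (s U p)=False p=False
s_7={p,q,r}: F((F(s) U (s U p)))=True (F(s) U (s U p))=True F(s)=False s=False (s U p)=True p=True
Evaluating at position 5: result = True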